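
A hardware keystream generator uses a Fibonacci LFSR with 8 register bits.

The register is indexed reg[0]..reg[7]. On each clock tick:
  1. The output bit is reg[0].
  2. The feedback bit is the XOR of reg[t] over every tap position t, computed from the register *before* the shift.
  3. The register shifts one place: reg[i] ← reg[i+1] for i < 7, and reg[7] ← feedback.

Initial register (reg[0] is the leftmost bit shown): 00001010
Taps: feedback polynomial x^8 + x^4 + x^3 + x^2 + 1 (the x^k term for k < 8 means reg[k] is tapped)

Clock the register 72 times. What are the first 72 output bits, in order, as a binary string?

k : reg_k → out_k, fb_k
0: 00001010 → 0, fb=1
1: 00010101 → 0, fb=1
2: 00101011 → 0, fb=0
3: 01010110 → 0, fb=1
4: 10101101 → 1, fb=1
5: 01011011 → 0, fb=0
6: 10110110 → 1, fb=1
7: 01101101 → 0, fb=0
8: 11011010 → 1, fb=1
9: 10110101 → 1, fb=1
10: 01101011 → 0, fb=0
11: 11010110 → 1, fb=0
12: 10101100 → 1, fb=1
13: 01011001 → 0, fb=0
14: 10110010 → 1, fb=1
15: 01100101 → 0, fb=1
16: 11001011 → 1, fb=0
17: 10010110 → 1, fb=0
18: 00101100 → 0, fb=0
19: 01011000 → 0, fb=0
20: 10110000 → 1, fb=1
21: 01100001 → 0, fb=1
22: 11000011 → 1, fb=1
23: 10000111 → 1, fb=1
24: 00001111 → 0, fb=1
25: 00011111 → 0, fb=0
26: 00111110 → 0, fb=1
27: 01111101 → 0, fb=1
28: 11111011 → 1, fb=0
29: 11110110 → 1, fb=1
30: 11101101 → 1, fb=1
31: 11011011 → 1, fb=1
32: 10110111 → 1, fb=1
33: 01101111 → 0, fb=0
34: 11011110 → 1, fb=1
35: 10111101 → 1, fb=0
36: 01111010 → 0, fb=1
37: 11110101 → 1, fb=1
38: 11101011 → 1, fb=1
39: 11010111 → 1, fb=0
40: 10101110 → 1, fb=1
41: 01011101 → 0, fb=0
42: 10111010 → 1, fb=0
43: 01110100 → 0, fb=0
44: 11101000 → 1, fb=1
45: 11010001 → 1, fb=0
46: 10100010 → 1, fb=0
47: 01000100 → 0, fb=0
48: 10001000 → 1, fb=0
49: 00010000 → 0, fb=1
50: 00100001 → 0, fb=1
51: 01000011 → 0, fb=0
52: 10000110 → 1, fb=1
53: 00001101 → 0, fb=1
54: 00011011 → 0, fb=0
55: 00110110 → 0, fb=0
56: 01101100 → 0, fb=0
57: 11011000 → 1, fb=1
58: 10110001 → 1, fb=1
59: 01100011 → 0, fb=1
60: 11000111 → 1, fb=1
61: 10001111 → 1, fb=0
62: 00011110 → 0, fb=0
63: 00111100 → 0, fb=1
64: 01111001 → 0, fb=1
65: 11110011 → 1, fb=1
66: 11100111 → 1, fb=0
67: 11001110 → 1, fb=0
68: 10011100 → 1, fb=1
69: 00111001 → 0, fb=1
70: 01110011 → 0, fb=0
71: 11100110 → 1, fb=0

000010101101101011001011000011111011011110101110100010000110110001111001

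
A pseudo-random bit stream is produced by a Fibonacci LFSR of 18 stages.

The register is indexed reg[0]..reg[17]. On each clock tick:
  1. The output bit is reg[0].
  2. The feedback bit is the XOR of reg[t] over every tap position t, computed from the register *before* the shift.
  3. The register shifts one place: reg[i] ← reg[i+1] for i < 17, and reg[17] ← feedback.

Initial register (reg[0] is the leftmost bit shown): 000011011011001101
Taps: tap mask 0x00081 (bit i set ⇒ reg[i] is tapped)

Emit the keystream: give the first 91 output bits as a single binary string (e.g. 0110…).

0000110110110011011101010000001001111101000011110011111010100100000110110010101001100011100

step | reg (before) | out | fb
   0 | 000011011011001101 | 0 | 1
   1 | 000110110110011011 | 0 | 1
   2 | 001101101100110111 | 0 | 0
   3 | 011011011001101110 | 0 | 1
   4 | 110110110011011101 | 1 | 0
   5 | 101101100110111010 | 1 | 1
   6 | 011011001101110101 | 0 | 0
   7 | 110110011011101010 | 1 | 0
   8 | 101100110111010100 | 1 | 0
   9 | 011001101110101000 | 0 | 0
  10 | 110011011101010000 | 1 | 0
  11 | 100110111010100000 | 1 | 0
  12 | 001101110101000000 | 0 | 1
  13 | 011011101010000001 | 0 | 0
  14 | 110111010100000010 | 1 | 0
  15 | 101110101000000100 | 1 | 1
  16 | 011101010000001001 | 0 | 1
  17 | 111010100000010011 | 1 | 1
  18 | 110101000000100111 | 1 | 1
  19 | 101010000001001111 | 1 | 1
  20 | 010100000010011111 | 0 | 0
  21 | 101000000100111110 | 1 | 1
  22 | 010000001001111101 | 0 | 0
  23 | 100000010011111010 | 1 | 0
  24 | 000000100111110100 | 0 | 0
  25 | 000001001111101000 | 0 | 0
  26 | 000010011111010000 | 0 | 1
  27 | 000100111110100001 | 0 | 1
  28 | 001001111101000011 | 0 | 1
  29 | 010011111010000111 | 0 | 1
  30 | 100111110100001111 | 1 | 0
  31 | 001111101000011110 | 0 | 0
  32 | 011111010000111100 | 0 | 1
  33 | 111110100001111001 | 1 | 1
  34 | 111101000011110011 | 1 | 1
  35 | 111010000111100111 | 1 | 1
  36 | 110100001111001111 | 1 | 1
  37 | 101000011110011111 | 1 | 0
  38 | 010000111100111110 | 0 | 1
  39 | 100001111001111101 | 1 | 0
  40 | 000011110011111010 | 0 | 1
  41 | 000111100111110101 | 0 | 0
  42 | 001111001111101010 | 0 | 0
  43 | 011110011111010100 | 0 | 1
  44 | 111100111110101001 | 1 | 0
  45 | 111001111101010010 | 1 | 0
  46 | 110011111010100100 | 1 | 0
  47 | 100111110101001000 | 1 | 0
  48 | 001111101010010000 | 0 | 0
  49 | 011111010100100000 | 0 | 1
  50 | 111110101001000001 | 1 | 1
  51 | 111101010010000011 | 1 | 0
  52 | 111010100100000110 | 1 | 1
  53 | 110101001000001101 | 1 | 1
  54 | 101010010000011011 | 1 | 0
  55 | 010100100000110110 | 0 | 0
  56 | 101001000001101100 | 1 | 1
  57 | 010010000011011001 | 0 | 0
  58 | 100100000110110010 | 1 | 1
  59 | 001000001101100101 | 0 | 0
  60 | 010000011011001010 | 0 | 1
  61 | 100000110110010101 | 1 | 0
  62 | 000001101100101010 | 0 | 0
  63 | 000011011001010100 | 0 | 1
  64 | 000110110010101001 | 0 | 1
  65 | 001101100101010011 | 0 | 0
  66 | 011011001010100110 | 0 | 0
  67 | 110110010101001100 | 1 | 0
  68 | 101100101010011000 | 1 | 1
  69 | 011001010100110001 | 0 | 1
  70 | 110010101001100011 | 1 | 1
  71 | 100101010011000111 | 1 | 0
  72 | 001010100110001110 | 0 | 0
  73 | 010101001100011100 | 0 | 0
  74 | 101010011000111000 | 1 | 0
  75 | 010100110001110000 | 0 | 1
  76 | 101001100011100001 | 1 | 1
  77 | 010011000111000011 | 0 | 0
  78 | 100110001110000110 | 1 | 1
  79 | 001100011100001101 | 0 | 1
  80 | 011000111000011011 | 0 | 1
  81 | 110001110000110111 | 1 | 0
  82 | 100011100001101110 | 1 | 1
  83 | 000111000011011101 | 0 | 0
  84 | 001110000110111010 | 0 | 0
  85 | 011100001101110100 | 0 | 0
  86 | 111000011011101000 | 1 | 0
  87 | 110000110111010000 | 1 | 0
  88 | 100001101110100000 | 1 | 1
  89 | 000011011101000001 | 0 | 1
  90 | 000110111010000011 | 0 | 1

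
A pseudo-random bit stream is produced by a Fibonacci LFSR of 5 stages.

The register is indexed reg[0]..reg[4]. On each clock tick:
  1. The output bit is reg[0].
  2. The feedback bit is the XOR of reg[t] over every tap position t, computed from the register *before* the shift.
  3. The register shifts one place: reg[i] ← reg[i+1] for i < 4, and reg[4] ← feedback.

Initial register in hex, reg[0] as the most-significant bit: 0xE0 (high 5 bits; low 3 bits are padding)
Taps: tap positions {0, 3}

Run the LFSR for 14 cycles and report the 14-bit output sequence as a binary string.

11100110100100

tick  register→output (feedback)
  0  11100→1 (1)
  1  11001→1 (1)
  2  10011→1 (0)
  3  00110→0 (1)
  4  01101→0 (0)
  5  11010→1 (0)
  6  10100→1 (1)
  7  01001→0 (0)
  8  10010→1 (0)
  9  00100→0 (0)
 10  01000→0 (0)
 11  10000→1 (1)
 12  00001→0 (0)
 13  00010→0 (1)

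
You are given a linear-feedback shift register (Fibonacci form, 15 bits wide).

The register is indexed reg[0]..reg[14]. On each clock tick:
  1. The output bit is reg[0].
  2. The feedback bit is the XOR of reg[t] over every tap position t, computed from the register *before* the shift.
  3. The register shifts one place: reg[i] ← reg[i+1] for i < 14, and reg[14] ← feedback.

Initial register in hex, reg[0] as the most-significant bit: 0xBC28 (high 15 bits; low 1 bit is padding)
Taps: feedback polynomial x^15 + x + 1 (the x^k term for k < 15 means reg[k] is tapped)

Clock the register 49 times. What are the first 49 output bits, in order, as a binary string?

step | reg (before) | out | fb
   0 | 101111000010100 | 1 | 1
   1 | 011110000101001 | 0 | 1
   2 | 111100001010011 | 1 | 0
   3 | 111000010100110 | 1 | 0
   4 | 110000101001100 | 1 | 0
   5 | 100001010011000 | 1 | 1
   6 | 000010100110001 | 0 | 0
   7 | 000101001100010 | 0 | 0
   8 | 001010011000100 | 0 | 0
   9 | 010100110001000 | 0 | 1
  10 | 101001100010001 | 1 | 1
  11 | 010011000100011 | 0 | 1
  12 | 100110001000111 | 1 | 1
  13 | 001100010001111 | 0 | 0
  14 | 011000100011110 | 0 | 1
  15 | 110001000111101 | 1 | 0
  16 | 100010001111010 | 1 | 1
  17 | 000100011110101 | 0 | 0
  18 | 001000111101010 | 0 | 0
  19 | 010001111010100 | 0 | 1
  20 | 100011110101001 | 1 | 1
  21 | 000111101010011 | 0 | 0
  22 | 001111010100110 | 0 | 0
  23 | 011110101001100 | 0 | 1
  24 | 111101010011001 | 1 | 0
  25 | 111010100110010 | 1 | 0
  26 | 110101001100100 | 1 | 0
  27 | 101010011001000 | 1 | 1
  28 | 010100110010001 | 0 | 1
  29 | 101001100100011 | 1 | 1
  30 | 010011001000111 | 0 | 1
  31 | 100110010001111 | 1 | 1
  32 | 001100100011111 | 0 | 0
  33 | 011001000111110 | 0 | 1
  34 | 110010001111101 | 1 | 0
  35 | 100100011111010 | 1 | 1
  36 | 001000111110101 | 0 | 0
  37 | 010001111101010 | 0 | 1
  38 | 100011111010101 | 1 | 1
  39 | 000111110101011 | 0 | 0
  40 | 001111101010110 | 0 | 0
  41 | 011111010101100 | 0 | 1
  42 | 111110101011001 | 1 | 0
  43 | 111101010110010 | 1 | 0
  44 | 111010101100100 | 1 | 0
  45 | 110101011001000 | 1 | 0
  46 | 101010110010000 | 1 | 1
  47 | 010101100100001 | 0 | 1
  48 | 101011001000011 | 1 | 1

1011110000101001100010001111010100110010001111101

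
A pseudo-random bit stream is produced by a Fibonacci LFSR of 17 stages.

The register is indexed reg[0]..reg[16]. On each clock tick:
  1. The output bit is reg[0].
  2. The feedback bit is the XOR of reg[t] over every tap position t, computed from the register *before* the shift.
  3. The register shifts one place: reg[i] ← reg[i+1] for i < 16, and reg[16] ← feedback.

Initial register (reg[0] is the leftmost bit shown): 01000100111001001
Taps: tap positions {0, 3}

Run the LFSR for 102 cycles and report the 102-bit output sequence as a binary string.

010001001110010010110001111000001001111101110010001100100111000111010000111111111010101110000001011110

k : reg_k → out_k, fb_k
0: 01000100111001001 → 0, fb=0
1: 10001001110010010 → 1, fb=1
2: 00010011100100101 → 0, fb=1
3: 00100111001001011 → 0, fb=0
4: 01001110010010110 → 0, fb=0
5: 10011100100101100 → 1, fb=0
6: 00111001001011000 → 0, fb=1
7: 01110010010110001 → 0, fb=1
8: 11100100101100011 → 1, fb=1
9: 11001001011000111 → 1, fb=1
10: 10010010110001111 → 1, fb=0
11: 00100101100011110 → 0, fb=0
12: 01001011000111100 → 0, fb=0
13: 10010110001111000 → 1, fb=0
14: 00101100011110000 → 0, fb=0
15: 01011000111100000 → 0, fb=1
16: 10110001111000001 → 1, fb=0
17: 01100011110000010 → 0, fb=0
18: 11000111100000100 → 1, fb=1
19: 10001111000001001 → 1, fb=1
20: 00011110000010011 → 0, fb=1
21: 00111100000100111 → 0, fb=1
22: 01111000001001111 → 0, fb=1
23: 11110000010011111 → 1, fb=0
24: 11100000100111110 → 1, fb=1
25: 11000001001111101 → 1, fb=1
26: 10000010011111011 → 1, fb=1
27: 00000100111110111 → 0, fb=0
28: 00001001111101110 → 0, fb=0
29: 00010011111011100 → 0, fb=1
30: 00100111110111001 → 0, fb=0
31: 01001111101110010 → 0, fb=0
32: 10011111011100100 → 1, fb=0
33: 00111110111001000 → 0, fb=1
34: 01111101110010001 → 0, fb=1
35: 11111011100100011 → 1, fb=0
36: 11110111001000110 → 1, fb=0
37: 11101110010001100 → 1, fb=1
38: 11011100100011001 → 1, fb=0
39: 10111001000110010 → 1, fb=0
40: 01110010001100100 → 0, fb=1
41: 11100100011001001 → 1, fb=1
42: 11001000110010011 → 1, fb=1
43: 10010001100100111 → 1, fb=0
44: 00100011001001110 → 0, fb=0
45: 01000110010011100 → 0, fb=0
46: 10001100100111000 → 1, fb=1
47: 00011001001110001 → 0, fb=1
48: 00110010011100011 → 0, fb=1
49: 01100100111000111 → 0, fb=0
50: 11001001110001110 → 1, fb=1
51: 10010011100011101 → 1, fb=0
52: 00100111000111010 → 0, fb=0
53: 01001110001110100 → 0, fb=0
54: 10011100011101000 → 1, fb=0
55: 00111000111010000 → 0, fb=1
56: 01110001110100001 → 0, fb=1
57: 11100011101000011 → 1, fb=1
58: 11000111010000111 → 1, fb=1
59: 10001110100001111 → 1, fb=1
60: 00011101000011111 → 0, fb=1
61: 00111010000111111 → 0, fb=1
62: 01110100001111111 → 0, fb=1
63: 11101000011111111 → 1, fb=1
64: 11010000111111111 → 1, fb=0
65: 10100001111111110 → 1, fb=1
66: 01000011111111101 → 0, fb=0
67: 10000111111111010 → 1, fb=1
68: 00001111111110101 → 0, fb=0
69: 00011111111101010 → 0, fb=1
70: 00111111111010101 → 0, fb=1
71: 01111111110101011 → 0, fb=1
72: 11111111101010111 → 1, fb=0
73: 11111111010101110 → 1, fb=0
74: 11111110101011100 → 1, fb=0
75: 11111101010111000 → 1, fb=0
76: 11111010101110000 → 1, fb=0
77: 11110101011100000 → 1, fb=0
78: 11101010111000000 → 1, fb=1
79: 11010101110000001 → 1, fb=0
80: 10101011100000010 → 1, fb=1
81: 01010111000000101 → 0, fb=1
82: 10101110000001011 → 1, fb=1
83: 01011100000010111 → 0, fb=1
84: 10111000000101111 → 1, fb=0
85: 01110000001011110 → 0, fb=1
86: 11100000010111101 → 1, fb=1
87: 11000000101111011 → 1, fb=1
88: 10000001011110111 → 1, fb=1
89: 00000010111101111 → 0, fb=0
90: 00000101111011110 → 0, fb=0
91: 00001011110111100 → 0, fb=0
92: 00010111101111000 → 0, fb=1
93: 00101111011110001 → 0, fb=0
94: 01011110111100010 → 0, fb=1
95: 10111101111000101 → 1, fb=0
96: 01111011110001010 → 0, fb=1
97: 11110111100010101 → 1, fb=0
98: 11101111000101010 → 1, fb=1
99: 11011110001010101 → 1, fb=0
100: 10111100010101010 → 1, fb=0
101: 01111000101010100 → 0, fb=1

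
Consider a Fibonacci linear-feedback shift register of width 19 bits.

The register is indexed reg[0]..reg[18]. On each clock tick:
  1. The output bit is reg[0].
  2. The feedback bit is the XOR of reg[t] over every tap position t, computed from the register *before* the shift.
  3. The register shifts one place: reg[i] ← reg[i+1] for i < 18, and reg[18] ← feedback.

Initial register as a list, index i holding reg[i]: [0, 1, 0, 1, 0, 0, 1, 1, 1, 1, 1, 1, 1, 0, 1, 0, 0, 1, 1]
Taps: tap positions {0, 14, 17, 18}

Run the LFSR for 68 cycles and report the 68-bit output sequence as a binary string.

k : reg_k → out_k, fb_k
0: 0101001111111010011 → 0, fb=1
1: 1010011111110100111 → 1, fb=1
2: 0100111111101001111 → 0, fb=0
3: 1001111111010011110 → 1, fb=1
4: 0011111110100111101 → 0, fb=0
5: 0111111101001111010 → 0, fb=0
6: 1111111010011110100 → 1, fb=0
7: 1111110100111101000 → 1, fb=1
8: 1111101001111010001 → 1, fb=1
9: 1111010011110100011 → 1, fb=1
10: 1110100111101000111 → 1, fb=1
11: 1101001111010001111 → 1, fb=1
12: 1010011110100011111 → 1, fb=0
13: 0100111101000111110 → 0, fb=0
14: 1001111010001111100 → 1, fb=0
15: 0011110100011111000 → 0, fb=1
16: 0111101000111110001 → 0, fb=0
17: 1111010001111100010 → 1, fb=0
18: 1110100011111000100 → 1, fb=1
19: 1101000111110001001 → 1, fb=0
20: 1010001111100010010 → 1, fb=1
21: 0100011111000100101 → 0, fb=1
22: 1000111110001001011 → 1, fb=1
23: 0001111100010010111 → 0, fb=1
24: 0011111000100101111 → 0, fb=0
25: 0111110001001011110 → 0, fb=0
26: 1111100010010111100 → 1, fb=0
27: 1111000100101111000 → 1, fb=0
28: 1110001001011110000 → 1, fb=0
29: 1100010010111100000 → 1, fb=1
30: 1000100101111000001 → 1, fb=0
31: 0001001011110000010 → 0, fb=1
32: 0010010111100000101 → 0, fb=1
33: 0100101111000001011 → 0, fb=0
34: 1001011110000010110 → 1, fb=1
35: 0010111100000101101 → 0, fb=1
36: 0101111000001011011 → 0, fb=1
37: 1011110000010110111 → 1, fb=0
38: 0111100000101101110 → 0, fb=1
39: 1111000001011011101 → 1, fb=1
40: 1110000010110111011 → 1, fb=0
41: 1100000101101110110 → 1, fb=1
42: 1000001011011101101 → 1, fb=0
43: 0000010110111011010 → 0, fb=0
44: 0000101101110110100 → 0, fb=1
45: 0001011011101101001 → 0, fb=1
46: 0010110111011010011 → 0, fb=1
47: 0101101110110100111 → 0, fb=0
48: 1011011101101001110 → 1, fb=0
49: 0110111011010011100 → 0, fb=1
50: 1101110110100111001 → 1, fb=1
51: 1011101101001110011 → 1, fb=0
52: 0111011010011100110 → 0, fb=1
53: 1110110100111001101 → 1, fb=0
54: 1101101001110011010 → 1, fb=1
55: 1011010011100110101 → 1, fb=1
56: 0110100111001101011 → 0, fb=0
57: 1101001110011010110 → 1, fb=1
58: 1010011100110101101 → 1, fb=0
59: 0100111001101011010 → 0, fb=0
60: 1001110011010110100 → 1, fb=0
61: 0011100110101101000 → 0, fb=0
62: 0111001101011010000 → 0, fb=1
63: 1110011010110100001 → 1, fb=0
64: 1100110101101000010 → 1, fb=0
65: 1001101011010000100 → 1, fb=1
66: 0011010110100001001 → 0, fb=1
67: 0110101101000010011 → 0, fb=1

01010011111110100111101000111110001001011110000010110111011010011100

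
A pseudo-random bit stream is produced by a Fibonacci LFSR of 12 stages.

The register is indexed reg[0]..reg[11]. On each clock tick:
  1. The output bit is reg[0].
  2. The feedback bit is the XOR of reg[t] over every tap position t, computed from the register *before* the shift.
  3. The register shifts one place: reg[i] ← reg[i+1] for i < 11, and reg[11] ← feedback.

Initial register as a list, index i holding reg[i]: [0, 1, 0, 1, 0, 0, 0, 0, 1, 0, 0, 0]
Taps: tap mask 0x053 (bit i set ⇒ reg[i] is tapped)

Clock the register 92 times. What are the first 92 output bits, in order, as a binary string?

step | reg (before) | out | fb
   0 | 010100001000 | 0 | 1
   1 | 101000010001 | 1 | 1
   2 | 010000100011 | 0 | 0
   3 | 100001000110 | 1 | 1
   4 | 000010001101 | 0 | 1
   5 | 000100011011 | 0 | 0
   6 | 001000110110 | 0 | 1
   7 | 010001101101 | 0 | 0
   8 | 100011011010 | 1 | 0
   9 | 000110110100 | 0 | 0
  10 | 001101101000 | 0 | 1
  11 | 011011010001 | 0 | 0
  12 | 110110100010 | 1 | 0
  13 | 101101000100 | 1 | 1
  14 | 011010001001 | 0 | 0
  15 | 110100010010 | 1 | 0
  16 | 101000100100 | 1 | 0
  17 | 010001001000 | 0 | 1
  18 | 100010010001 | 1 | 0
  19 | 000100100010 | 0 | 1
  20 | 001001000101 | 0 | 0
  21 | 010010001010 | 0 | 0
  22 | 100100010100 | 1 | 1
  23 | 001000101001 | 0 | 1
  24 | 010001010011 | 0 | 1
  25 | 100010100111 | 1 | 1
  26 | 000101001111 | 0 | 0
  27 | 001010011110 | 0 | 1
  28 | 010100111101 | 0 | 0
  29 | 101001111010 | 1 | 0
  30 | 010011110100 | 0 | 1
  31 | 100111101001 | 1 | 1
  32 | 001111010011 | 0 | 1
  33 | 011110100111 | 0 | 1
  34 | 111101001111 | 1 | 0
  35 | 111010011110 | 1 | 1
  36 | 110100111101 | 1 | 1
  37 | 101001111011 | 1 | 0
  38 | 010011110110 | 0 | 1
  39 | 100111101101 | 1 | 1
  40 | 001111011011 | 0 | 1
  41 | 011110110111 | 0 | 1
  42 | 111101101111 | 1 | 1
  43 | 111011011111 | 1 | 1
  44 | 110110111111 | 1 | 0
  45 | 101101111110 | 1 | 0
  46 | 011011111100 | 0 | 1
  47 | 110111111001 | 1 | 0
  48 | 101111110010 | 1 | 1
  49 | 011111100101 | 0 | 1
  50 | 111111001011 | 1 | 1
  51 | 111110010111 | 1 | 1
  52 | 111100101111 | 1 | 1
  53 | 111001011111 | 1 | 0
  54 | 110010111110 | 1 | 0
  55 | 100101111100 | 1 | 0
  56 | 001011111000 | 0 | 0
  57 | 010111110000 | 0 | 1
  58 | 101111100001 | 1 | 1
  59 | 011111000011 | 0 | 0
  60 | 111110000110 | 1 | 1
  61 | 111100001101 | 1 | 0
  62 | 111000011010 | 1 | 0
  63 | 110000110100 | 1 | 1
  64 | 100001101001 | 1 | 0
  65 | 000011010010 | 0 | 1
  66 | 000110100101 | 0 | 0
  67 | 001101001010 | 0 | 0
  68 | 011010010100 | 0 | 0
  69 | 110100101000 | 1 | 1
  70 | 101001010001 | 1 | 1
  71 | 010010100011 | 0 | 1
  72 | 100101000111 | 1 | 1
  73 | 001010001111 | 0 | 1
  74 | 010100011111 | 0 | 1
  75 | 101000111111 | 1 | 0
  76 | 010001111110 | 0 | 0
  77 | 100011111100 | 1 | 1
  78 | 000111111001 | 0 | 0
  79 | 001111110010 | 0 | 0
  80 | 011111100100 | 0 | 1
  81 | 111111001001 | 1 | 1
  82 | 111110010011 | 1 | 1
  83 | 111100100111 | 1 | 1
  84 | 111001001111 | 1 | 0
  85 | 110010011110 | 1 | 1
  86 | 100100111101 | 1 | 0
  87 | 001001111010 | 0 | 1
  88 | 010011110101 | 0 | 1
  89 | 100111101011 | 1 | 1
  90 | 001111010111 | 0 | 1
  91 | 011110101111 | 0 | 1

01010000100011011010001001000101001111010011110110111111001011111000011010010100011111100100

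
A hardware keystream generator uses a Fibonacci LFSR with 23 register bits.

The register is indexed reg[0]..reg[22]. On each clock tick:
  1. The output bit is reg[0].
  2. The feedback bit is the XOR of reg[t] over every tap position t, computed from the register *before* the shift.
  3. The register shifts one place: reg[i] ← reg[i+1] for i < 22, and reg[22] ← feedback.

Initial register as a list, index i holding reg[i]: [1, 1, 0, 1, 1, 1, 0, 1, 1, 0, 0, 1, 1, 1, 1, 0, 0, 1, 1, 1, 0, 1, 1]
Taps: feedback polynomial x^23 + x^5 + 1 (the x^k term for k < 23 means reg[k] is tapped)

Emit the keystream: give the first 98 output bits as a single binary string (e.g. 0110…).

11011101100111100111011011011100101000010101101010010001000101000001000101100111001011000111101100

step | reg (before) | out | fb
   0 | 11011101100111100111011 | 1 | 0
   1 | 10111011001111001110110 | 1 | 1
   2 | 01110110011110011101101 | 0 | 1
   3 | 11101100111100111011011 | 1 | 0
   4 | 11011001111001110110110 | 1 | 1
   5 | 10110011110011101101101 | 1 | 1
   6 | 01100111100111011011011 | 0 | 1
   7 | 11001111001110110110111 | 1 | 0
   8 | 10011110011101101101110 | 1 | 0
   9 | 00111100111011011011100 | 0 | 1
  10 | 01111001110110110111001 | 0 | 0
  11 | 11110011101101101110010 | 1 | 1
  12 | 11100111011011011100101 | 1 | 0
  13 | 11001110110110111001010 | 1 | 0
  14 | 10011101101101110010100 | 1 | 0
  15 | 00111011011011100101000 | 0 | 0
  16 | 01110110110111001010000 | 0 | 1
  17 | 11101101101110010100001 | 1 | 0
  18 | 11011011011100101000010 | 1 | 1
  19 | 10110110111001010000101 | 1 | 0
  20 | 01101101110010100001010 | 0 | 1
  21 | 11011011100101000010101 | 1 | 1
  22 | 10110111001010000101011 | 1 | 0
  23 | 01101110010100001010110 | 0 | 1
  24 | 11011100101000010101101 | 1 | 0
  25 | 10111001010000101011010 | 1 | 1
  26 | 01110010100001010110101 | 0 | 0
  27 | 11100101000010101101010 | 1 | 0
  28 | 11001010000101011010100 | 1 | 1
  29 | 10010100001010110101001 | 1 | 0
  30 | 00101000010101101010010 | 0 | 0
  31 | 01010000101011010100100 | 0 | 0
  32 | 10100001010110101001000 | 1 | 1
  33 | 01000010101101010010001 | 0 | 0
  34 | 10000101011010100100010 | 1 | 0
  35 | 00001010110101001000100 | 0 | 0
  36 | 00010101101010010001000 | 0 | 1
  37 | 00101011010100100010001 | 0 | 0
  38 | 01010110101001000100010 | 0 | 1
  39 | 10101101010010001000101 | 1 | 0
  40 | 01011010100100010001010 | 0 | 0
  41 | 10110101001000100010100 | 1 | 0
  42 | 01101010010001000101000 | 0 | 0
  43 | 11010100100010001010000 | 1 | 0
  44 | 10101001000100010100000 | 1 | 1
  45 | 01010010001000101000001 | 0 | 0
  46 | 10100100010001010000010 | 1 | 0
  47 | 01001000100010100000100 | 0 | 0
  48 | 10010001000101000001000 | 1 | 1
  49 | 00100010001010000010001 | 0 | 0
  50 | 01000100010100000100010 | 0 | 1
  51 | 10001000101000001000101 | 1 | 1
  52 | 00010001010000010001011 | 0 | 0
  53 | 00100010100000100010110 | 0 | 0
  54 | 01000101000001000101100 | 0 | 1
  55 | 10001010000010001011001 | 1 | 1
  56 | 00010100000100010110011 | 0 | 1
  57 | 00101000001000101100111 | 0 | 0
  58 | 01010000010001011001110 | 0 | 0
  59 | 10100000100010110011100 | 1 | 1
  60 | 01000001000101100111001 | 0 | 0
  61 | 10000010001011001110010 | 1 | 1
  62 | 00000100010110011100101 | 0 | 1
  63 | 00001000101100111001011 | 0 | 0
  64 | 00010001011001110010110 | 0 | 0
  65 | 00100010110011100101100 | 0 | 0
  66 | 01000101100111001011000 | 0 | 1
  67 | 10001011001110010110001 | 1 | 1
  68 | 00010110011100101100011 | 0 | 1
  69 | 00101100111001011000111 | 0 | 1
  70 | 01011001110010110001111 | 0 | 0
  71 | 10110011100101100011110 | 1 | 1
  72 | 01100111001011000111101 | 0 | 1
  73 | 11001110010110001111011 | 1 | 0
  74 | 10011100101100011110110 | 1 | 0
  75 | 00111001011000111101100 | 0 | 0
  76 | 01110010110001111011000 | 0 | 0
  77 | 11100101100011110110000 | 1 | 0
  78 | 11001011000111101100000 | 1 | 1
  79 | 10010110001111011000001 | 1 | 0
  80 | 00101100011110110000010 | 0 | 1
  81 | 01011000111101100000101 | 0 | 0
  82 | 10110001111011000001010 | 1 | 1
  83 | 01100011110110000010101 | 0 | 0
  84 | 11000111101100000101010 | 1 | 0
  85 | 10001111011000001010100 | 1 | 0
  86 | 00011110110000010101000 | 0 | 1
  87 | 00111101100000101010001 | 0 | 1
  88 | 01111011000001010100011 | 0 | 0
  89 | 11110110000010101000110 | 1 | 0
  90 | 11101100000101010001100 | 1 | 0
  91 | 11011000001010100011000 | 1 | 1
  92 | 10110000010101000110001 | 1 | 1
  93 | 01100000101010001100011 | 0 | 0
  94 | 11000001010100011000110 | 1 | 1
  95 | 10000010101000110001101 | 1 | 1
  96 | 00000101010001100011011 | 0 | 1
  97 | 00001010100011000110111 | 0 | 0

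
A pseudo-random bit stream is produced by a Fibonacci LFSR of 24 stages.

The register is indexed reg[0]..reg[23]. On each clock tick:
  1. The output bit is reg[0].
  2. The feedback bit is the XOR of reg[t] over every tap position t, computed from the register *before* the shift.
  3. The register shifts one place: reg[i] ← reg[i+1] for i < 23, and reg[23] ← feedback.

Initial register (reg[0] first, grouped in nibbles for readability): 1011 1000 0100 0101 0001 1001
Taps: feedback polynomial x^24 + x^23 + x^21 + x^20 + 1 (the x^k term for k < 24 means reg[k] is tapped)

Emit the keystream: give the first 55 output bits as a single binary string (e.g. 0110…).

1011100001000101000110011110110111000001110101000011000

k : reg_k → out_k, fb_k
0: 101110000100010100011001 → 1, fb=1
1: 011100001000101000110011 → 0, fb=1
2: 111000010001010001100111 → 1, fb=1
3: 110000100010100011001111 → 1, fb=0
4: 100001000101000110011110 → 1, fb=1
5: 000010001010001100111101 → 0, fb=1
6: 000100010100011001111011 → 0, fb=0
7: 001000101000110011110110 → 0, fb=1
8: 010001010001100111101101 → 0, fb=1
9: 100010100011001111011011 → 1, fb=1
10: 000101000110011110110111 → 0, fb=0
11: 001010001100111101101110 → 0, fb=0
12: 010100011001111011011100 → 0, fb=0
13: 101000110011110110111000 → 1, fb=0
14: 010001100111101101110000 → 0, fb=0
15: 100011001111011011100000 → 1, fb=1
16: 000110011110110111000001 → 0, fb=1
17: 001100111101101110000011 → 0, fb=1
18: 011001111011011100000111 → 0, fb=0
19: 110011110110111000001110 → 1, fb=1
20: 100111101101110000011101 → 1, fb=0
21: 001111011011100000111010 → 0, fb=1
22: 011110110111000001110101 → 0, fb=0
23: 111101101110000011101010 → 1, fb=0
24: 111011011100000111010100 → 1, fb=0
25: 110110111000001110101000 → 1, fb=0
26: 101101110000011101010000 → 1, fb=1
27: 011011100000111010100001 → 0, fb=1
28: 110111000001110101000011 → 1, fb=0
29: 101110000011101010000110 → 1, fb=0
30: 011100000111010100001100 → 0, fb=0
31: 111000001110101000011000 → 1, fb=0
32: 110000011101010000110000 → 1, fb=1
33: 100000111010100001100001 → 1, fb=0
34: 000001110101000011000010 → 0, fb=0
35: 000011101010000110000100 → 0, fb=1
36: 000111010100001100001001 → 0, fb=0
37: 001110101000011000010010 → 0, fb=0
38: 011101010000110000100100 → 0, fb=1
39: 111010100001100001001001 → 1, fb=1
40: 110101000011000010010011 → 1, fb=0
41: 101010000110000100100110 → 1, fb=0
42: 010100001100001001001100 → 0, fb=0
43: 101000011000010010011000 → 1, fb=0
44: 010000110000100100110000 → 0, fb=0
45: 100001100001001001100000 → 1, fb=1
46: 000011000010010011000001 → 0, fb=1
47: 000110000100100110000011 → 0, fb=1
48: 001100001001001100000111 → 0, fb=0
49: 011000010010011000001110 → 0, fb=0
50: 110000100100110000011100 → 1, fb=1
51: 100001001001100000111001 → 1, fb=1
52: 000010010011000001110011 → 0, fb=1
53: 000100100110000011100111 → 0, fb=0
54: 001001001100000111001110 → 0, fb=0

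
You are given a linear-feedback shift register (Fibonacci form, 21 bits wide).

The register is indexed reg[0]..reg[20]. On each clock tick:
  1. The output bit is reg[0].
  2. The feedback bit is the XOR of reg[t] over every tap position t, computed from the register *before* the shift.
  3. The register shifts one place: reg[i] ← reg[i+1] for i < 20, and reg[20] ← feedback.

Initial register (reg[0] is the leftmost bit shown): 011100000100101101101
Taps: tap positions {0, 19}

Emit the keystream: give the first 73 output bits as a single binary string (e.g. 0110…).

0111000001001011011010011111110100011100010110011000101001111101101001010

k : reg_k → out_k, fb_k
0: 011100000100101101101 → 0, fb=0
1: 111000001001011011010 → 1, fb=0
2: 110000010010110110100 → 1, fb=1
3: 100000100101101101001 → 1, fb=1
4: 000001001011011010011 → 0, fb=1
5: 000010010110110100111 → 0, fb=1
6: 000100101101101001111 → 0, fb=1
7: 001001011011010011111 → 0, fb=1
8: 010010110110100111111 → 0, fb=1
9: 100101101101001111111 → 1, fb=0
10: 001011011010011111110 → 0, fb=1
11: 010110110100111111101 → 0, fb=0
12: 101101101001111111010 → 1, fb=0
13: 011011010011111110100 → 0, fb=0
14: 110110100111111101000 → 1, fb=1
15: 101101001111111010001 → 1, fb=1
16: 011010011111110100011 → 0, fb=1
17: 110100111111101000111 → 1, fb=0
18: 101001111111010001110 → 1, fb=0
19: 010011111110100011100 → 0, fb=0
20: 100111111101000111000 → 1, fb=1
21: 001111111010001110001 → 0, fb=0
22: 011111110100011100010 → 0, fb=1
23: 111111101000111000101 → 1, fb=1
24: 111111010001110001011 → 1, fb=0
25: 111110100011100010110 → 1, fb=0
26: 111101000111000101100 → 1, fb=1
27: 111010001110001011001 → 1, fb=1
28: 110100011100010110011 → 1, fb=0
29: 101000111000101100110 → 1, fb=0
30: 010001110001011001100 → 0, fb=0
31: 100011100010110011000 → 1, fb=1
32: 000111000101100110001 → 0, fb=0
33: 001110001011001100010 → 0, fb=1
34: 011100010110011000101 → 0, fb=0
35: 111000101100110001010 → 1, fb=0
36: 110001011001100010100 → 1, fb=1
37: 100010110011000101001 → 1, fb=1
38: 000101100110001010011 → 0, fb=1
39: 001011001100010100111 → 0, fb=1
40: 010110011000101001111 → 0, fb=1
41: 101100110001010011111 → 1, fb=0
42: 011001100010100111110 → 0, fb=1
43: 110011000101001111101 → 1, fb=1
44: 100110001010011111011 → 1, fb=0
45: 001100010100111110110 → 0, fb=1
46: 011000101001111101101 → 0, fb=0
47: 110001010011111011010 → 1, fb=0
48: 100010100111110110100 → 1, fb=1
49: 000101001111101101001 → 0, fb=0
50: 001010011111011010010 → 0, fb=1
51: 010100111110110100101 → 0, fb=0
52: 101001111101101001010 → 1, fb=0
53: 010011111011010010100 → 0, fb=0
54: 100111110110100101000 → 1, fb=1
55: 001111101101001010001 → 0, fb=0
56: 011111011010010100010 → 0, fb=1
57: 111110110100101000101 → 1, fb=1
58: 111101101001010001011 → 1, fb=0
59: 111011010010100010110 → 1, fb=0
60: 110110100101000101100 → 1, fb=1
61: 101101001010001011001 → 1, fb=1
62: 011010010100010110011 → 0, fb=1
63: 110100101000101100111 → 1, fb=0
64: 101001010001011001110 → 1, fb=0
65: 010010100010110011100 → 0, fb=0
66: 100101000101100111000 → 1, fb=1
67: 001010001011001110001 → 0, fb=0
68: 010100010110011100010 → 0, fb=1
69: 101000101100111000101 → 1, fb=1
70: 010001011001110001011 → 0, fb=1
71: 100010110011100010111 → 1, fb=0
72: 000101100111000101110 → 0, fb=1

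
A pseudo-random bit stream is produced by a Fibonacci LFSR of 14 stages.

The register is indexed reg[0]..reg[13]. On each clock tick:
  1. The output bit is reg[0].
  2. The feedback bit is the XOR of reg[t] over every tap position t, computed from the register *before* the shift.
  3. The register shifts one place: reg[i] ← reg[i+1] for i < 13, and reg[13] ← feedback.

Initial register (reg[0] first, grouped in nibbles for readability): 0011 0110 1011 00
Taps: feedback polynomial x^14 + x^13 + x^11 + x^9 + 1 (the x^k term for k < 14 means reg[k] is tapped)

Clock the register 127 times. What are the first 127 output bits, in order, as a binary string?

0011011010110010000011011110110010000010101000100110011001011111000000011000000000000100110101111001011000110001010100000111000

k : reg_k → out_k, fb_k
0: 00110110101100 → 0, fb=1
1: 01101101011001 → 0, fb=0
2: 11011010110010 → 1, fb=0
3: 10110101100100 → 1, fb=0
4: 01101011001000 → 0, fb=0
5: 11010110010000 → 1, fb=0
6: 10101100100000 → 1, fb=1
7: 01011001000001 → 0, fb=1
8: 10110010000011 → 1, fb=0
9: 01100100000110 → 0, fb=1
10: 11001000001101 → 1, fb=1
11: 10010000011011 → 1, fb=1
12: 00100000110111 → 0, fb=1
13: 01000001101111 → 0, fb=0
14: 10000011011110 → 1, fb=1
15: 00000110111101 → 0, fb=1
16: 00001101111011 → 0, fb=0
17: 00011011110110 → 0, fb=0
18: 00110111101100 → 0, fb=1
19: 01101111011001 → 0, fb=0
20: 11011110110010 → 1, fb=0
21: 10111101100100 → 1, fb=0
22: 01111011001000 → 0, fb=0
23: 11110110010000 → 1, fb=0
24: 11101100100000 → 1, fb=1
25: 11011001000001 → 1, fb=0
26: 10110010000010 → 1, fb=1
27: 01100100000101 → 0, fb=0
28: 11001000001010 → 1, fb=1
29: 10010000010101 → 1, fb=0
30: 00100000101010 → 0, fb=0
31: 01000001010100 → 0, fb=0
32: 10000010101000 → 1, fb=1
33: 00000101010001 → 0, fb=0
34: 00001010100010 → 0, fb=0
35: 00010101000100 → 0, fb=1
36: 00101010001001 → 0, fb=1
37: 01010100010011 → 0, fb=0
38: 10101000100110 → 1, fb=0
39: 01010001001100 → 0, fb=1
40: 10100010011001 → 1, fb=1
41: 01000100110011 → 0, fb=0
42: 10001001100110 → 1, fb=0
43: 00010011001100 → 0, fb=1
44: 00100110011001 → 0, fb=0
45: 01001100110010 → 0, fb=1
46: 10011001100101 → 1, fb=1
47: 00110011001011 → 0, fb=1
48: 01100110010111 → 0, fb=1
49: 11001100101111 → 1, fb=1
50: 10011001011111 → 1, fb=0
51: 00110010111110 → 0, fb=0
52: 01100101111100 → 0, fb=0
53: 11001011111000 → 1, fb=0
54: 10010111110000 → 1, fb=0
55: 00101111100000 → 0, fb=0
56: 01011111000000 → 0, fb=0
57: 10111110000000 → 1, fb=1
58: 01111100000001 → 0, fb=1
59: 11111000000011 → 1, fb=0
60: 11110000000110 → 1, fb=0
61: 11100000001100 → 1, fb=0
62: 11000000011000 → 1, fb=0
63: 10000000110000 → 1, fb=0
64: 00000001100000 → 0, fb=0
65: 00000011000000 → 0, fb=0
66: 00000110000000 → 0, fb=0
67: 00001100000000 → 0, fb=0
68: 00011000000000 → 0, fb=0
69: 00110000000000 → 0, fb=0
70: 01100000000000 → 0, fb=0
71: 11000000000000 → 1, fb=1
72: 10000000000001 → 1, fb=0
73: 00000000000010 → 0, fb=0
74: 00000000000100 → 0, fb=1
75: 00000000001001 → 0, fb=1
76: 00000000010011 → 0, fb=0
77: 00000000100110 → 0, fb=1
78: 00000001001101 → 0, fb=0
79: 00000010011010 → 0, fb=1
80: 00000100110101 → 0, fb=1
81: 00001001101011 → 0, fb=1
82: 00010011010111 → 0, fb=1
83: 00100110101111 → 0, fb=0
84: 01001101011110 → 0, fb=0
85: 10011010111100 → 1, fb=1
86: 00110101111001 → 0, fb=0
87: 01101011110010 → 0, fb=1
88: 11010111100101 → 1, fb=1
89: 10101111001011 → 1, fb=0
90: 01011110010110 → 0, fb=0
91: 10111100101100 → 1, fb=0
92: 01111001011000 → 0, fb=1
93: 11110010110001 → 1, fb=1
94: 11100101100011 → 1, fb=0
95: 11001011000110 → 1, fb=0
96: 10010110001100 → 1, fb=0
97: 00101100011000 → 0, fb=1
98: 01011000110001 → 0, fb=0
99: 10110001100010 → 1, fb=1
100: 01100011000101 → 0, fb=0
101: 11000110001010 → 1, fb=1
102: 10001100010101 → 1, fb=0
103: 00011000101010 → 0, fb=0
104: 00110001010100 → 0, fb=0
105: 01100010101000 → 0, fb=0
106: 11000101010000 → 1, fb=0
107: 10001010100000 → 1, fb=1
108: 00010101000001 → 0, fb=1
109: 00101010000011 → 0, fb=1
110: 01010100000111 → 0, fb=0
111: 10101000001110 → 1, fb=0
112: 01010000011100 → 0, fb=0
113: 10100000111000 → 1, fb=0
114: 01000001110000 → 0, fb=1
115: 10000011100001 → 1, fb=0
116: 00000111000010 → 0, fb=0
117: 00001110000100 → 0, fb=1
118: 00011100001001 → 0, fb=1
119: 00111000010011 → 0, fb=0
120: 01110000100110 → 0, fb=1
121: 11100001001101 → 1, fb=1
122: 11000010011011 → 1, fb=1
123: 10000100110111 → 1, fb=0
124: 00001001101110 → 0, fb=1
125: 00010011011101 → 0, fb=1
126: 00100110111011 → 0, fb=0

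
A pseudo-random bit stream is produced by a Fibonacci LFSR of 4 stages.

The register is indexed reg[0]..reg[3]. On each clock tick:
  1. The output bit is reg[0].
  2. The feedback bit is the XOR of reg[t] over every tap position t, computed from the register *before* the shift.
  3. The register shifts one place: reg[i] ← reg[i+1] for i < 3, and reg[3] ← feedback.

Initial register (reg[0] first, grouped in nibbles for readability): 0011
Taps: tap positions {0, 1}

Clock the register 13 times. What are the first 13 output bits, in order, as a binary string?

0011010111100

tick  register→output (feedback)
  0  0011→0 (0)
  1  0110→0 (1)
  2  1101→1 (0)
  3  1010→1 (1)
  4  0101→0 (1)
  5  1011→1 (1)
  6  0111→0 (1)
  7  1111→1 (0)
  8  1110→1 (0)
  9  1100→1 (0)
 10  1000→1 (1)
 11  0001→0 (0)
 12  0010→0 (0)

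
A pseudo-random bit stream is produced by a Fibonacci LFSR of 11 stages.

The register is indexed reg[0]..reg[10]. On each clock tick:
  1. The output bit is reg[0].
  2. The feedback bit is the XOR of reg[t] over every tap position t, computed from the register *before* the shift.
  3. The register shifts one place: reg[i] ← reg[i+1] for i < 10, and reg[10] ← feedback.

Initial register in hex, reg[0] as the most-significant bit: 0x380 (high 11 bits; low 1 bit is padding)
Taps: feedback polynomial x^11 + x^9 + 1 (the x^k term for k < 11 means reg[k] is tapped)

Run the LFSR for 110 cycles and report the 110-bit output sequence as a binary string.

00111000000001101010101001000100010111110101110011011100101101100001001001010111101000100110111110100100110001

step | reg (before) | out | fb
   0 | 00111000000 | 0 | 0
   1 | 01110000000 | 0 | 0
   2 | 11100000000 | 1 | 1
   3 | 11000000001 | 1 | 1
   4 | 10000000011 | 1 | 0
   5 | 00000000110 | 0 | 1
   6 | 00000001101 | 0 | 0
   7 | 00000011010 | 0 | 1
   8 | 00000110101 | 0 | 0
   9 | 00001101010 | 0 | 1
  10 | 00011010101 | 0 | 0
  11 | 00110101010 | 0 | 1
  12 | 01101010101 | 0 | 0
  13 | 11010101010 | 1 | 0
  14 | 10101010100 | 1 | 1
  15 | 01010101001 | 0 | 0
  16 | 10101010010 | 1 | 0
  17 | 01010100100 | 0 | 0
  18 | 10101001000 | 1 | 1
  19 | 01010010001 | 0 | 0
  20 | 10100100010 | 1 | 0
  21 | 01001000100 | 0 | 0
  22 | 10010001000 | 1 | 1
  23 | 00100010001 | 0 | 0
  24 | 01000100010 | 0 | 1
  25 | 10001000101 | 1 | 1
  26 | 00010001011 | 0 | 1
  27 | 00100010111 | 0 | 1
  28 | 01000101111 | 0 | 1
  29 | 10001011111 | 1 | 0
  30 | 00010111110 | 0 | 1
  31 | 00101111101 | 0 | 0
  32 | 01011111010 | 0 | 1
  33 | 10111110101 | 1 | 1
  34 | 01111101011 | 0 | 1
  35 | 11111010111 | 1 | 0
  36 | 11110101110 | 1 | 0
  37 | 11101011100 | 1 | 1
  38 | 11010111001 | 1 | 1
  39 | 10101110011 | 1 | 0
  40 | 01011100110 | 0 | 1
  41 | 10111001101 | 1 | 1
  42 | 01110011011 | 0 | 1
  43 | 11100110111 | 1 | 0
  44 | 11001101110 | 1 | 0
  45 | 10011011100 | 1 | 1
  46 | 00110111001 | 0 | 0
  47 | 01101110010 | 0 | 1
  48 | 11011100101 | 1 | 1
  49 | 10111001011 | 1 | 0
  50 | 01110010110 | 0 | 1
  51 | 11100101101 | 1 | 1
  52 | 11001011011 | 1 | 0
  53 | 10010110110 | 1 | 0
  54 | 00101101100 | 0 | 0
  55 | 01011011000 | 0 | 0
  56 | 10110110000 | 1 | 1
  57 | 01101100001 | 0 | 0
  58 | 11011000010 | 1 | 0
  59 | 10110000100 | 1 | 1
  60 | 01100001001 | 0 | 0
  61 | 11000010010 | 1 | 0
  62 | 10000100100 | 1 | 1
  63 | 00001001001 | 0 | 0
  64 | 00010010010 | 0 | 1
  65 | 00100100101 | 0 | 0
  66 | 01001001010 | 0 | 1
  67 | 10010010101 | 1 | 1
  68 | 00100101011 | 0 | 1
  69 | 01001010111 | 0 | 1
  70 | 10010101111 | 1 | 0
  71 | 00101011110 | 0 | 1
  72 | 01010111101 | 0 | 0
  73 | 10101111010 | 1 | 0
  74 | 01011110100 | 0 | 0
  75 | 10111101000 | 1 | 1
  76 | 01111010001 | 0 | 0
  77 | 11110100010 | 1 | 0
  78 | 11101000100 | 1 | 1
  79 | 11010001001 | 1 | 1
  80 | 10100010011 | 1 | 0
  81 | 01000100110 | 0 | 1
  82 | 10001001101 | 1 | 1
  83 | 00010011011 | 0 | 1
  84 | 00100110111 | 0 | 1
  85 | 01001101111 | 0 | 1
  86 | 10011011111 | 1 | 0
  87 | 00110111110 | 0 | 1
  88 | 01101111101 | 0 | 0
  89 | 11011111010 | 1 | 0
  90 | 10111110100 | 1 | 1
  91 | 01111101001 | 0 | 0
  92 | 11111010010 | 1 | 0
  93 | 11110100100 | 1 | 1
  94 | 11101001001 | 1 | 1
  95 | 11010010011 | 1 | 0
  96 | 10100100110 | 1 | 0
  97 | 01001001100 | 0 | 0
  98 | 10010011000 | 1 | 1
  99 | 00100110001 | 0 | 0
 100 | 01001100010 | 0 | 1
 101 | 10011000101 | 1 | 1
 102 | 00110001011 | 0 | 1
 103 | 01100010111 | 0 | 1
 104 | 11000101111 | 1 | 0
 105 | 10001011110 | 1 | 0
 106 | 00010111100 | 0 | 0
 107 | 00101111000 | 0 | 0
 108 | 01011110000 | 0 | 0
 109 | 10111100000 | 1 | 1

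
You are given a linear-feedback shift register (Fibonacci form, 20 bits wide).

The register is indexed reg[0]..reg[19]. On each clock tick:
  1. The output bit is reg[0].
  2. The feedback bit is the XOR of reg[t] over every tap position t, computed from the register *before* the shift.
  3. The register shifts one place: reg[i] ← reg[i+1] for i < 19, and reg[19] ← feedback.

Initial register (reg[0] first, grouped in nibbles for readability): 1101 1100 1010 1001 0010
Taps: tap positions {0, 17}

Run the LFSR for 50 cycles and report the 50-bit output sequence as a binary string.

tick  register→output (feedback)
  0  11011100101010010010→1 (1)
  1  10111001010100100101→1 (0)
  2  01110010101001001010→0 (0)
  3  11100101010010010100→1 (0)
  4  11001010100100101000→1 (1)
  5  10010101001001010001→1 (1)
  6  00101010010010100011→0 (0)
  7  01010100100101000110→0 (1)
  8  10101001001010001101→1 (0)
  9  01010010010100011010→0 (0)
 10  10100100101000110100→1 (0)
 11  01001001010001101000→0 (0)
 12  10010010100011010000→1 (1)
 13  00100101000110100001→0 (0)
 14  01001010001101000010→0 (0)
 15  10010100011010000100→1 (0)
 16  00101000110100001000→0 (0)
 17  01010001101000010000→0 (0)
 18  10100011010000100000→1 (1)
 19  01000110100001000001→0 (0)
 20  10001101000010000010→1 (1)
 21  00011010000100000101→0 (1)
 22  00110100001000001011→0 (0)
 23  01101000010000010110→0 (1)
 24  11010000100000101101→1 (0)
 25  10100001000001011010→1 (1)
 26  01000010000010110101→0 (1)
 27  10000100000101101011→1 (1)
 28  00001000001011010111→0 (1)
 29  00010000010110101111→0 (1)
 30  00100000101101011111→0 (1)
 31  01000001011010111111→0 (1)
 32  10000010110101111111→1 (0)
 33  00000101101011111110→0 (1)
 34  00001011010111111101→0 (1)
 35  00010110101111111011→0 (0)
 36  00101101011111110110→0 (1)
 37  01011010111111101101→0 (1)
 38  10110101111111011011→1 (1)
 39  01101011111110110111→0 (1)
 40  11010111111101101111→1 (0)
 41  10101111111011011110→1 (0)
 42  01011111110110111100→0 (1)
 43  10111111101101111001→1 (1)
 44  01111111011011110011→0 (0)
 45  11111110110111100110→1 (0)
 46  11111101101111001100→1 (0)
 47  11111011011110011000→1 (1)
 48  11110110111100110001→1 (1)
 49  11101101111001100011→1 (1)

11011100101010010010100011010000100000101101011111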